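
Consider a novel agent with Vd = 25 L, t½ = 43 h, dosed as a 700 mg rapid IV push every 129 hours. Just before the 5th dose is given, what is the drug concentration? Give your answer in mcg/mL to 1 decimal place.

4.0 mcg/mL

f = (1/2)^(τ/t½) = (1/2)^(129/43) ≈ 0.1250.
C₀ = D/Vd = 700/25 ≈ 28.000 mcg/mL.
Before the 5th dose, 4 doses have been given. Superposition: Cmin = C₀·(f + f² + … + f^4).
≈ 28.000 × (0.1250 + 0.0156 + 0.0020 + 0.0002) ≈ 28.000 × 0.1428 ≈ 3.998 mcg/mL.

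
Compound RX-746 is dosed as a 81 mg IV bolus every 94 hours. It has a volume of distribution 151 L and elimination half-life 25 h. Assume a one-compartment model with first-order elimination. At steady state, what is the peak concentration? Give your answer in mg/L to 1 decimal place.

0.6 mg/L

k = ln2/t½ = ln2/25 ≈ 0.027726 h⁻¹; fraction remaining f = e^(−kτ) = e^(−0.027726×94) ≈ 0.0738.
Accumulation ratio R = 1/(1 − f) ≈ 1/0.9262 ≈ 1.0797.
Each bolus raises the concentration by D/Vd = 81/151 ≈ 0.536 mg/L.
Steady-state peak Cmax,ss = C₀·R ≈ 0.536 × 1.0797 ≈ 0.579 mg/L.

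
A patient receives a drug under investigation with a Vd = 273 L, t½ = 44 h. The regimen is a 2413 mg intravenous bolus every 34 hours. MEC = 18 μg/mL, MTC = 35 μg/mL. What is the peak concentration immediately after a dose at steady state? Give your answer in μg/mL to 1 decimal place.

21.3 μg/mL

τ/t½ = 34/44 ≈ 0.77273, so fraction remaining f = (1/2)^(34/44) ≈ 0.5853.
At steady state, accumulation factor R = 1/(1 − e^(−kτ)) ≈ 2.4114.
Single-dose peak C₀ = D/Vd = 2413/273 ≈ 8.839 μg/mL.
Steady-state peak Cmax,ss = C₀·R ≈ 8.839 × 2.4114 ≈ 21.314 μg/mL.
Peak 21.3 μg/mL vs MTC 35 μg/mL: below toxic threshold.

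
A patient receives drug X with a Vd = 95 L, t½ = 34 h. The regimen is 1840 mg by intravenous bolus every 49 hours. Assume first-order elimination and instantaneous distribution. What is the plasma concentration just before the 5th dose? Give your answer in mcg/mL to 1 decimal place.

f = (1/2)^(τ/t½) = (1/2)^(49/34) ≈ 0.3683.
C₀ = D/Vd = 1840/95 ≈ 19.368 mcg/mL.
Before the 5th dose, 4 doses have been given. Superposition: Cmin = C₀·(f + f² + … + f^4).
≈ 19.368 × (0.3683 + 0.1356 + 0.0500 + 0.0184) ≈ 19.368 × 0.5723 ≈ 11.084 mcg/mL.

11.1 mcg/mL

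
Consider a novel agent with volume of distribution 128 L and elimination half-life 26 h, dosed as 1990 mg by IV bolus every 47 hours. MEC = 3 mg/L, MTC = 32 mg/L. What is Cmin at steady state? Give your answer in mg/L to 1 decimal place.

Over one 47-h interval, 47/26 ≈ 1.8077 half-lives elapse, leaving f ≈ 0.2856 of each dose.
Single-dose peak C₀ = D/Vd = 1990/128 ≈ 15.547 mg/L.
Steady-state trough Cmin,ss = C₀·f/(1−f) ≈ 15.547 × 0.2856/0.7144 ≈ 6.215 mg/L.
Trough 6.2 mg/L vs MEC 3 mg/L: adequate.

6.2 mg/L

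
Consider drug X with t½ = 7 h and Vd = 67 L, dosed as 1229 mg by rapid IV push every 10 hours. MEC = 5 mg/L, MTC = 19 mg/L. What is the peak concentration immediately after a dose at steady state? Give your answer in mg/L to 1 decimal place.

τ/t½ = 10/7 ≈ 1.4286, so fraction remaining f = (1/2)^(10/7) ≈ 0.3715.
Accumulation ratio R = 1/(1 − f) ≈ 1/0.6285 ≈ 1.5911.
Each bolus raises the concentration by D/Vd = 1229/67 ≈ 18.343 mg/L.
Cmax,ss = C₀/(1 − f) ≈ 18.343/0.6285 ≈ 29.185 mg/L.
Peak 29.2 mg/L vs MTC 19 mg/L: exceeds toxic threshold.

29.2 mg/L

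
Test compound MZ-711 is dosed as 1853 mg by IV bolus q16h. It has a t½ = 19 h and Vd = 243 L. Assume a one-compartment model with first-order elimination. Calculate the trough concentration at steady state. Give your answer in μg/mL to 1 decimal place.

k = ln2/t½ = ln2/19 ≈ 0.036481 h⁻¹; fraction remaining f = e^(−kτ) = e^(−0.036481×16) ≈ 0.5578.
At steady state, accumulation factor R = 1/(1 − e^(−kτ)) ≈ 2.2614.
Single-dose peak C₀ = D/Vd = 1853/243 ≈ 7.626 μg/mL.
Steady-state peak Cmax,ss = C₀·R ≈ 7.626 × 2.2614 ≈ 17.245 μg/mL.
One interval later, Cmin,ss = Cmax,ss·e^(−kτ) ≈ 17.245 × 0.5578 ≈ 9.619 μg/mL.

9.6 μg/mL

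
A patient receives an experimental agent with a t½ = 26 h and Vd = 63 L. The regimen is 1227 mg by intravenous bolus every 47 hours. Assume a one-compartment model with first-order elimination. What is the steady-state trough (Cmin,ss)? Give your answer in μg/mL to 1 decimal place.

7.8 μg/mL

τ/t½ = 47/26 ≈ 1.8077, so fraction remaining f = (1/2)^(47/26) ≈ 0.2856.
Each bolus raises the concentration by D/Vd = 1227/63 ≈ 19.476 μg/mL.
Steady-state trough Cmin,ss = C₀·f/(1−f) ≈ 19.476 × 0.2856/0.7144 ≈ 7.786 μg/mL.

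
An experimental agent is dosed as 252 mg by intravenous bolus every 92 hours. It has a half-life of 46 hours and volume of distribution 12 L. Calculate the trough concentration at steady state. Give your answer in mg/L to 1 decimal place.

τ = 92 h = 2 half-lives, so f = (1/2)^2 = 0.25.
At steady state, R = 1/(1 − 0.25) = 4/3.
Single-dose peak C₀ = D/Vd = 252/12 = 21 mg/L.
Steady-state peak Cmax,ss = C₀·R = 21 × 4/3 ≈ 28.000 mg/L.
Steady-state trough Cmin,ss = Cmax,ss·f ≈ 28.000 × 0.25 ≈ 7.000 mg/L.

7.0 mg/L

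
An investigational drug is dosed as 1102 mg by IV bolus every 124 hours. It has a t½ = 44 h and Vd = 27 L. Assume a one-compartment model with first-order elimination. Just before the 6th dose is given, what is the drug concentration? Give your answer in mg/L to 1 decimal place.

f = (1/2)^(τ/t½) = (1/2)^(124/44) ≈ 0.1418.
C₀ = D/Vd = 1102/27 ≈ 40.815 mg/L.
Before the 6th dose, 5 doses have been given. Superposition: Cmin = C₀·(f + f² + … + f^5).
≈ 40.815 × (0.1418 + 0.0201 + 0.0029 + 0.0004 + 0.0001) ≈ 40.815 × 0.1653 ≈ 6.747 mg/L.

6.7 mg/L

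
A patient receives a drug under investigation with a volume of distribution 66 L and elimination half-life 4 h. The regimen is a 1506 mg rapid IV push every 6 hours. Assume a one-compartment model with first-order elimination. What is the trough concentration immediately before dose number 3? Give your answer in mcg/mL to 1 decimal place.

f = (1/2)^(τ/t½) = (1/2)^(6/4) ≈ 0.3536.
C₀ = D/Vd = 1506/66 ≈ 22.818 mcg/mL.
Before the 3rd dose, 2 doses have been given. Superposition: Cmin = C₀·(f + f²).
≈ 22.818 × (0.3536 + 0.1250) ≈ 22.818 × 0.4786 ≈ 10.921 mcg/mL.

10.9 mcg/mL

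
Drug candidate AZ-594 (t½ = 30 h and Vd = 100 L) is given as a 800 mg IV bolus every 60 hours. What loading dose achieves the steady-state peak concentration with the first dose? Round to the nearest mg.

1067 mg

f = (1/2)^(60/30) ≈ 0.250000; accumulation ratio R = 1/(1−f) ≈ 1.33333.
Loading dose to hit Cmax,ss on first dose: D_load = D_maint·R ≈ 800 × 1.33333 ≈ 1066.66 mg.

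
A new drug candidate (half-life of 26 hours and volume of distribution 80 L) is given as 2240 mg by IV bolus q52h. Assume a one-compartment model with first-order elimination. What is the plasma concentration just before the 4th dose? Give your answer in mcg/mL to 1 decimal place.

9.2 mcg/mL

f = (1/2)^(τ/t½) = (1/2)^(52/26) ≈ 0.2500.
C₀ = D/Vd = 2240/80 ≈ 28.000 mcg/mL.
Before the 4th dose, 3 doses have been given. Superposition: Cmin = C₀·(f + f² + … + f^3).
≈ 28.000 × (0.2500 + 0.0625 + 0.0156) ≈ 28.000 × 0.3281 ≈ 9.187 mcg/mL.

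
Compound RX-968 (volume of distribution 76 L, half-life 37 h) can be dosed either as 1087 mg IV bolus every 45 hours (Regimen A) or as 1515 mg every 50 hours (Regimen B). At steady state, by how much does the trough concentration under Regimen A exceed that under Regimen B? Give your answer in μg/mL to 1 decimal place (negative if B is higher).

Regimen A: f = (1/2)^(45/37) ≈ 0.4304; Cmin,ss = (1087/76)·f/(1−f) ≈ 10.807 μg/mL.
Regimen B: f = (1/2)^(50/37) ≈ 0.3919; Cmin,ss = (1515/76)·f/(1−f) ≈ 12.847 μg/mL.
Difference ≈ 10.807 − 12.847 ≈ -2.040 μg/mL.

-2.0 μg/mL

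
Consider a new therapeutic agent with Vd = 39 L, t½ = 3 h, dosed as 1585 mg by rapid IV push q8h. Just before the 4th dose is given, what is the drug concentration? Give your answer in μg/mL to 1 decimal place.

7.6 μg/mL

f = (1/2)^(τ/t½) = (1/2)^(8/3) ≈ 0.1575.
C₀ = D/Vd = 1585/39 ≈ 40.641 μg/mL.
Before the 4th dose, 3 doses have been given. Superposition: Cmin = C₀·(f + f² + … + f^3).
≈ 40.641 × (0.1575 + 0.0248 + 0.0039) ≈ 40.641 × 0.1862 ≈ 7.567 μg/mL.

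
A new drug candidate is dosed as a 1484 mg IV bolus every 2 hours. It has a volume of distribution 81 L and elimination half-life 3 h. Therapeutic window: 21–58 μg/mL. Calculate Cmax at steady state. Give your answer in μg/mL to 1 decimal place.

49.5 μg/mL

Over one 2-h interval, 2/3 ≈ 0.66667 half-lives elapse, leaving f ≈ 0.6300 of each dose.
At steady state, accumulation factor R = 1/(1 − e^(−kτ)) ≈ 2.7027.
Single-dose peak C₀ = D/Vd = 1484/81 ≈ 18.321 μg/mL.
Steady-state peak Cmax,ss = C₀·R ≈ 18.321 × 2.7027 ≈ 49.516 μg/mL.
Peak 49.5 μg/mL vs MTC 58 μg/mL: below toxic threshold.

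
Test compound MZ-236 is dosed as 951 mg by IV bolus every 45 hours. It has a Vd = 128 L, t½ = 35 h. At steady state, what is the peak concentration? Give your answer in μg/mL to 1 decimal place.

12.6 μg/mL

Over one 45-h interval, 45/35 ≈ 1.2857 half-lives elapse, leaving f ≈ 0.4102 of each dose.
Accumulation ratio R = 1/(1 − f) ≈ 1/0.5898 ≈ 1.6955.
Single-dose peak C₀ = D/Vd = 951/128 ≈ 7.430 μg/mL.
Steady-state peak Cmax,ss = C₀·R ≈ 7.430 × 1.6955 ≈ 12.598 μg/mL.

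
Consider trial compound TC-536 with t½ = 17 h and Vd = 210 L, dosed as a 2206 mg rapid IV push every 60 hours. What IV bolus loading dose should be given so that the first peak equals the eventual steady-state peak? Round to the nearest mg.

f = (1/2)^(60/17) ≈ 0.086605; accumulation ratio R = 1/(1−f) ≈ 1.09482.
Loading dose to hit Cmax,ss on first dose: D_load = D_maint·R ≈ 2206 × 1.09482 ≈ 2415.17 mg.

2415 mg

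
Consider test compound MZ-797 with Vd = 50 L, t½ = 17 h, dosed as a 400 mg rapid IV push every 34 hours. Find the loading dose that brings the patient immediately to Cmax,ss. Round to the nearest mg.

533 mg

f = (1/2)^(34/17) ≈ 0.250000; accumulation ratio R = 1/(1−f) ≈ 1.33333.
Loading dose to hit Cmax,ss on first dose: D_load = D_maint·R ≈ 400 × 1.33333 ≈ 533.33 mg.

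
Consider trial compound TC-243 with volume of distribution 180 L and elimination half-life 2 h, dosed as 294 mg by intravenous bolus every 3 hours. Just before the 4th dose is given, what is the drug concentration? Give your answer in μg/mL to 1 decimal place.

0.9 μg/mL

f = (1/2)^(τ/t½) = (1/2)^(3/2) ≈ 0.3536.
C₀ = D/Vd = 294/180 ≈ 1.633 μg/mL.
Before the 4th dose, 3 doses have been given. Superposition: Cmin = C₀·(f + f² + … + f^3).
≈ 1.633 × (0.3536 + 0.1250 + 0.0442) ≈ 1.633 × 0.5228 ≈ 0.854 μg/mL.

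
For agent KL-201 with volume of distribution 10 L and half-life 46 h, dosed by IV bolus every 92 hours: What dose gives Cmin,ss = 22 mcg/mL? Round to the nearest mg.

τ/t½ = 92/46 ≈ 2, so f = (1/2)^(92/46) ≈ 0.250000.
Cmin,ss = (D/Vd)·f/(1−f), so D = Cmin,ss·Vd·(1−f)/f.
D = 22 × 10 × (1−f)/f ≈ 22 × 10 × 3.00000 ≈ 660.00 mg.

660 mg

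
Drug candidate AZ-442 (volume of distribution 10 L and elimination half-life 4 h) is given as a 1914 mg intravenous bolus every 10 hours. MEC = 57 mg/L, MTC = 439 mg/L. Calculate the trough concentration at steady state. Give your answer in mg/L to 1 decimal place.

Over one 10-h interval, 10/4 ≈ 2.5 half-lives elapse, leaving f ≈ 0.1768 of each dose.
Accumulation ratio R = 1/(1 − f) ≈ 1/0.8232 ≈ 1.2148.
Each bolus raises the concentration by D/Vd = 1914/10 ≈ 191.400 mg/L.
Steady-state peak Cmax,ss = C₀·R ≈ 191.400 × 1.2148 ≈ 232.513 mg/L.
Steady-state trough Cmin,ss = Cmax,ss·f ≈ 232.513 × 0.1768 ≈ 41.108 mg/L.
Trough 41.1 mg/L vs MEC 57 mg/L: subtherapeutic.

41.1 mg/L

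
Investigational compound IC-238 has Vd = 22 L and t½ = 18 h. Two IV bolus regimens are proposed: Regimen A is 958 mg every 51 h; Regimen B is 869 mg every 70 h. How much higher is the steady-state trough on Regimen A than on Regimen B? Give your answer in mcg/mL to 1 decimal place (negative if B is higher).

4.2 mcg/mL

Regimen A: f = (1/2)^(51/18) ≈ 0.1403; Cmin,ss = (958/22)·f/(1−f) ≈ 7.106 mcg/mL.
Regimen B: f = (1/2)^(70/18) ≈ 0.0675; Cmin,ss = (869/22)·f/(1−f) ≈ 2.859 mcg/mL.
Difference ≈ 7.106 − 2.859 ≈ 4.247 mcg/mL.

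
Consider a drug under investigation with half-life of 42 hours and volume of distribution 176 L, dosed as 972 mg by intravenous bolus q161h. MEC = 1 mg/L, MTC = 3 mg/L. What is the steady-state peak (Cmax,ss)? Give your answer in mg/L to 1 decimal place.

5.9 mg/L

τ/t½ = 161/42 ≈ 3.8333, so fraction remaining f = (1/2)^(161/42) ≈ 0.0702.
Accumulation ratio R = 1/(1 − f) ≈ 1/0.9298 ≈ 1.0755.
Single-dose peak C₀ = D/Vd = 972/176 ≈ 5.523 mg/L.
Cmax,ss = C₀/(1 − f) ≈ 5.523/0.9298 ≈ 5.940 mg/L.
Peak 5.9 mg/L vs MTC 3 mg/L: exceeds toxic threshold.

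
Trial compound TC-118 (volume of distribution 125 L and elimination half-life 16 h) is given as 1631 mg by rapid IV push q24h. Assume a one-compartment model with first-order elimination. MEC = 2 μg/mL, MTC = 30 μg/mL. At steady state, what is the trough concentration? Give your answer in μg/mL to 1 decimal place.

τ/t½ = 24/16 ≈ 1.5, so fraction remaining f = (1/2)^(24/16) ≈ 0.3536.
At steady state, accumulation factor R = 1/(1 − e^(−kτ)) ≈ 1.5470.
Single-dose peak C₀ = D/Vd = 1631/125 ≈ 13.048 μg/mL.
Steady-state peak Cmax,ss = C₀·R ≈ 13.048 × 1.5470 ≈ 20.185 μg/mL.
Steady-state trough Cmin,ss = Cmax,ss·f ≈ 20.185 × 0.3536 ≈ 7.137 μg/mL.
Trough 7.1 μg/mL vs MEC 2 μg/mL: adequate.

7.1 μg/mL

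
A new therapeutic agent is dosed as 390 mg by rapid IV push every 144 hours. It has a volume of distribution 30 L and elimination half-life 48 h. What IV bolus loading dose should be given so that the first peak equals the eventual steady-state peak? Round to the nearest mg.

f = (1/2)^(144/48) ≈ 0.125000; accumulation ratio R = 1/(1−f) ≈ 1.14286.
Loading dose to hit Cmax,ss on first dose: D_load = D_maint·R ≈ 390 × 1.14286 ≈ 445.72 mg.

446 mg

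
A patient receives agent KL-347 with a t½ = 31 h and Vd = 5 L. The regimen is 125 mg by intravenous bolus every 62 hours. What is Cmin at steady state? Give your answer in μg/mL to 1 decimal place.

The dosing interval is 2 half-lives, so f = 2^(−2) = 0.25.
Accumulation ratio R = 1/(1 − f) = 1/0.75 = 4/3.
Single-dose peak C₀ = D/Vd = 125/5 = 25 μg/mL.
Steady-state peak Cmax,ss = C₀·R = 25 × 4/3 ≈ 33.333 μg/mL.
Steady-state trough Cmin,ss = Cmax,ss·f ≈ 33.333 × 0.25 ≈ 8.333 μg/mL.

8.3 μg/mL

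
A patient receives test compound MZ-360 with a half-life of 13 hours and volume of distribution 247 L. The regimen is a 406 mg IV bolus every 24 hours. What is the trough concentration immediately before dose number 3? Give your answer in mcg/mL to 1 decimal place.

f = (1/2)^(τ/t½) = (1/2)^(24/13) ≈ 0.2781.
C₀ = D/Vd = 406/247 ≈ 1.644 mcg/mL.
Before the 3rd dose, 2 doses have been given. Superposition: Cmin = C₀·(f + f²).
≈ 1.644 × (0.2781 + 0.0773) ≈ 1.644 × 0.3554 ≈ 0.584 mcg/mL.

0.6 mcg/mL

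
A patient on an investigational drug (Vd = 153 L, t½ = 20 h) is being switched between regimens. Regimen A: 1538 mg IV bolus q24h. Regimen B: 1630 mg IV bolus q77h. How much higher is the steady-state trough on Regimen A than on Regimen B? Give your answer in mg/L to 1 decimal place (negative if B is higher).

Regimen A: f = (1/2)^(24/20) ≈ 0.4353; Cmin,ss = (1538/153)·f/(1−f) ≈ 7.749 mg/L.
Regimen B: f = (1/2)^(77/20) ≈ 0.0693; Cmin,ss = (1630/153)·f/(1−f) ≈ 0.793 mg/L.
Difference ≈ 7.749 − 0.793 ≈ 6.956 mg/L.

7.0 mg/L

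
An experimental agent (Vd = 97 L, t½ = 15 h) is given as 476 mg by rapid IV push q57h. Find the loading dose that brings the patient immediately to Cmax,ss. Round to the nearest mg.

f = (1/2)^(57/15) ≈ 0.071794; accumulation ratio R = 1/(1−f) ≈ 1.07735.
Loading dose to hit Cmax,ss on first dose: D_load = D_maint·R ≈ 476 × 1.07735 ≈ 512.82 mg.

513 mg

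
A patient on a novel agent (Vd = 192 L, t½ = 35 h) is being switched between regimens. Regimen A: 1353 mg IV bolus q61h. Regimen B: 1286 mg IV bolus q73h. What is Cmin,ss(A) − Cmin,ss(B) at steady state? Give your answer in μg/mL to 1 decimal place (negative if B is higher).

Regimen A: f = (1/2)^(61/35) ≈ 0.2988; Cmin,ss = (1353/192)·f/(1−f) ≈ 3.003 μg/mL.
Regimen B: f = (1/2)^(73/35) ≈ 0.2356; Cmin,ss = (1286/192)·f/(1−f) ≈ 2.064 μg/mL.
Difference ≈ 3.003 − 2.064 ≈ 0.939 μg/mL.

0.9 μg/mL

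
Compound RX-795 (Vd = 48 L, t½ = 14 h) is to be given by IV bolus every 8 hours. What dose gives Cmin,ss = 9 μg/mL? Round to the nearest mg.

210 mg

τ/t½ = 8/14 ≈ 0.57143, so f = (1/2)^(8/14) ≈ 0.672950.
Cmin,ss = (D/Vd)·f/(1−f), so D = Cmin,ss·Vd·(1−f)/f.
D = 9 × 48 × (1−f)/f ≈ 9 × 48 × 0.48599 ≈ 209.95 mg.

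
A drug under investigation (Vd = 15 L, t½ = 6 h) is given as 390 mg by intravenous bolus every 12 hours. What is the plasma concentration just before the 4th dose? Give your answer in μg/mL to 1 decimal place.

f = (1/2)^(τ/t½) = (1/2)^(12/6) ≈ 0.2500.
C₀ = D/Vd = 390/15 ≈ 26.000 μg/mL.
Before the 4th dose, 3 doses have been given. Superposition: Cmin = C₀·(f + f² + … + f^3).
≈ 26.000 × (0.2500 + 0.0625 + 0.0156) ≈ 26.000 × 0.3281 ≈ 8.531 μg/mL.

8.5 μg/mL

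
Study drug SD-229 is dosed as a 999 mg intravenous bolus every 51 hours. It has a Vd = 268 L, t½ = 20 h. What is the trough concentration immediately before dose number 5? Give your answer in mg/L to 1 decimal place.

f = (1/2)^(τ/t½) = (1/2)^(51/20) ≈ 0.1708.
C₀ = D/Vd = 999/268 ≈ 3.728 mg/L.
Before the 5th dose, 4 doses have been given. Superposition: Cmin = C₀·(f + f² + … + f^4).
≈ 3.728 × (0.1708 + 0.0292 + 0.0050 + 0.0009) ≈ 3.728 × 0.2059 ≈ 0.768 mg/L.

0.8 mg/L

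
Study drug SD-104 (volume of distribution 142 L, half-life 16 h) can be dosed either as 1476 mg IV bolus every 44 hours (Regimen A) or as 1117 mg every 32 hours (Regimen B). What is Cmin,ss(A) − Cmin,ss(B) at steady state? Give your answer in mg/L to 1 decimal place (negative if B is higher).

Regimen A: f = (1/2)^(44/16) ≈ 0.1487; Cmin,ss = (1476/142)·f/(1−f) ≈ 1.816 mg/L.
Regimen B: f = (1/2)^(32/16) ≈ 0.2500; Cmin,ss = (1117/142)·f/(1−f) ≈ 2.622 mg/L.
Difference ≈ 1.816 − 2.622 ≈ -0.806 mg/L.

-0.8 mg/L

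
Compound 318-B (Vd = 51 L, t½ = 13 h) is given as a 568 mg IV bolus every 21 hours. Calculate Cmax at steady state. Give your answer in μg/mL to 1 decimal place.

τ/t½ = 21/13 ≈ 1.6154, so fraction remaining f = (1/2)^(21/13) ≈ 0.3264.
Accumulation ratio R = 1/(1 − f) ≈ 1/0.6736 ≈ 1.4846.
Single-dose peak C₀ = D/Vd = 568/51 ≈ 11.137 μg/mL.
Steady-state peak Cmax,ss = C₀·R ≈ 11.137 × 1.4846 ≈ 16.534 μg/mL.

16.5 μg/mL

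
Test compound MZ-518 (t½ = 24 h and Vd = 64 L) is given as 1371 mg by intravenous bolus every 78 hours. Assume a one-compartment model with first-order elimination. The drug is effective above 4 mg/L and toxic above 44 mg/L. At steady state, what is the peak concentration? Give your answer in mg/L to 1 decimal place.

Over one 78-h interval, 78/24 ≈ 3.25 half-lives elapse, leaving f ≈ 0.1051 of each dose.
Accumulation ratio R = 1/(1 − f) ≈ 1/0.8949 ≈ 1.1174.
Single-dose peak C₀ = D/Vd = 1371/64 ≈ 21.422 mg/L.
Steady-state peak Cmax,ss = C₀·R ≈ 21.422 × 1.1174 ≈ 23.937 mg/L.
Peak 23.9 mg/L vs MTC 44 mg/L: below toxic threshold.

23.9 mg/L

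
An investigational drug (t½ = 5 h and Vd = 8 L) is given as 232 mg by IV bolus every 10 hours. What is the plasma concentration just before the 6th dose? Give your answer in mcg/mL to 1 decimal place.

9.7 mcg/mL

f = (1/2)^(τ/t½) = (1/2)^(10/5) ≈ 0.2500.
C₀ = D/Vd = 232/8 ≈ 29.000 mcg/mL.
Before the 6th dose, 5 doses have been given. Superposition: Cmin = C₀·(f + f² + … + f^5).
≈ 29.000 × (0.2500 + 0.0625 + 0.0156 + 0.0039 + 0.0010) ≈ 29.000 × 0.3330 ≈ 9.657 mcg/mL.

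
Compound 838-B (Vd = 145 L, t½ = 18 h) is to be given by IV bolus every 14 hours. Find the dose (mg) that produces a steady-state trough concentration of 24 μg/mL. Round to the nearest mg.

τ/t½ = 14/18 ≈ 0.77778, so f = (1/2)^(14/18) ≈ 0.583265.
Cmin,ss = (D/Vd)·f/(1−f), so D = Cmin,ss·Vd·(1−f)/f.
D = 24 × 145 × (1−f)/f ≈ 24 × 145 × 0.71449 ≈ 2486.43 mg.

2486 mg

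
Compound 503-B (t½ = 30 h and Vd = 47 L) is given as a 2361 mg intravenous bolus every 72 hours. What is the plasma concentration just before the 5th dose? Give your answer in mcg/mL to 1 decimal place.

f = (1/2)^(τ/t½) = (1/2)^(72/30) ≈ 0.1895.
C₀ = D/Vd = 2361/47 ≈ 50.234 mcg/mL.
Before the 5th dose, 4 doses have been given. Superposition: Cmin = C₀·(f + f² + … + f^4).
≈ 50.234 × (0.1895 + 0.0359 + 0.0068 + 0.0013) ≈ 50.234 × 0.2335 ≈ 11.730 mcg/mL.

11.7 mcg/mL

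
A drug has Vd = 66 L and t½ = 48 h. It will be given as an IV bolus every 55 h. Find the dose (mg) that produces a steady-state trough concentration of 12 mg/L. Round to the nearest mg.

τ/t½ = 55/48 ≈ 1.1458, so f = (1/2)^(55/48) ≈ 0.451929.
Cmin,ss = (D/Vd)·f/(1−f), so D = Cmin,ss·Vd·(1−f)/f.
D = 12 × 66 × (1−f)/f ≈ 12 × 66 × 1.21274 ≈ 960.49 mg.

960 mg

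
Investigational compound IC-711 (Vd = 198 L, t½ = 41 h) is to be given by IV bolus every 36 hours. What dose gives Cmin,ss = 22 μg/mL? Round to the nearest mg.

τ/t½ = 36/41 ≈ 0.87805, so f = (1/2)^(36/41) ≈ 0.544103.
Cmin,ss = (D/Vd)·f/(1−f), so D = Cmin,ss·Vd·(1−f)/f.
D = 22 × 198 × (1−f)/f ≈ 22 × 198 × 0.83789 ≈ 3649.85 mg.

3650 mg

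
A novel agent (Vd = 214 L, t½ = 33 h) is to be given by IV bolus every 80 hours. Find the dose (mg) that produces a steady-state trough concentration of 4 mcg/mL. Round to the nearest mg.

τ/t½ = 80/33 ≈ 2.4242, so f = (1/2)^(80/33) ≈ 0.186307.
Cmin,ss = (D/Vd)·f/(1−f), so D = Cmin,ss·Vd·(1−f)/f.
D = 4 × 214 × (1−f)/f ≈ 4 × 214 × 4.36748 ≈ 3738.56 mg.

3739 mg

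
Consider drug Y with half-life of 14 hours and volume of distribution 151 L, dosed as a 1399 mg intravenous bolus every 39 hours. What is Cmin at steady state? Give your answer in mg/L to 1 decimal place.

k = ln2/t½ = ln2/14 ≈ 0.049511 h⁻¹; fraction remaining f = e^(−kτ) = e^(−0.049511×39) ≈ 0.1450.
Single-dose peak C₀ = D/Vd = 1399/151 ≈ 9.265 mg/L.
Steady-state trough Cmin,ss = C₀·f/(1−f) ≈ 9.265 × 0.1450/0.8550 ≈ 1.571 mg/L.

1.6 mg/L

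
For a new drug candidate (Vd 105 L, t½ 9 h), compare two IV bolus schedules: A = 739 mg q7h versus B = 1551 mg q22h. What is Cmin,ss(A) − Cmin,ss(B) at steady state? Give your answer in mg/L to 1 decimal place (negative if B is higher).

Regimen A: f = (1/2)^(7/9) ≈ 0.5833; Cmin,ss = (739/105)·f/(1−f) ≈ 9.852 mg/L.
Regimen B: f = (1/2)^(22/9) ≈ 0.1837; Cmin,ss = (1551/105)·f/(1−f) ≈ 3.324 mg/L.
Difference ≈ 9.852 − 3.324 ≈ 6.528 mg/L.

6.5 mg/L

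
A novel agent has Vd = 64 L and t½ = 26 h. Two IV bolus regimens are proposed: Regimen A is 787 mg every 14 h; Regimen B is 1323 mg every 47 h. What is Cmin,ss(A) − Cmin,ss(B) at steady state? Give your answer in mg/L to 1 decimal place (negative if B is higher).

18.9 mg/L

Regimen A: f = (1/2)^(14/26) ≈ 0.6885; Cmin,ss = (787/64)·f/(1−f) ≈ 27.179 mg/L.
Regimen B: f = (1/2)^(47/26) ≈ 0.2856; Cmin,ss = (1323/64)·f/(1−f) ≈ 8.264 mg/L.
Difference ≈ 27.179 − 8.264 ≈ 18.915 mg/L.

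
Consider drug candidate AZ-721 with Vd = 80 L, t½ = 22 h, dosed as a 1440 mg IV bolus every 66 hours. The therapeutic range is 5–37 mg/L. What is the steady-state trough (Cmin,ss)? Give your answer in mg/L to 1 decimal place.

The dosing interval is 3 half-lives, so f = 2^(−3) = 0.125.
Accumulation ratio R = 1/(1 − f) = 1/0.875 = 8/7.
Single-dose peak C₀ = D/Vd = 1440/80 = 18 mg/L.
Steady-state peak Cmax,ss = C₀·R = 18 × 8/7 ≈ 20.571 mg/L.
Steady-state trough Cmin,ss = Cmax,ss·f ≈ 20.571 × 0.125 ≈ 2.571 mg/L.
Trough 2.6 mg/L vs MEC 5 mg/L: subtherapeutic.

2.6 mg/L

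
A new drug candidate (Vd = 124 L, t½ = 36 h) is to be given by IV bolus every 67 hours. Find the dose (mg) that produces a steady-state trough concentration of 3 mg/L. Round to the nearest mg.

979 mg

τ/t½ = 67/36 ≈ 1.8611, so f = (1/2)^(67/36) ≈ 0.275264.
Cmin,ss = (D/Vd)·f/(1−f), so D = Cmin,ss·Vd·(1−f)/f.
D = 3 × 124 × (1−f)/f ≈ 3 × 124 × 2.63288 ≈ 979.43 mg.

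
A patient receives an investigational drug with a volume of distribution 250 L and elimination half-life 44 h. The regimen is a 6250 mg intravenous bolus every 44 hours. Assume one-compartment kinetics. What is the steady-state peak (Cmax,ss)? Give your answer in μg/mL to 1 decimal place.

τ = 44 h = 1 half-life, so f = (1/2)^1 = 0.5.
Accumulation ratio R = 1/(1 − f) = 1/0.5 = 2/1.
Single-dose peak C₀ = D/Vd = 6250/250 = 25 μg/mL.
Steady-state peak Cmax,ss = C₀·R = 25 × 2/1 ≈ 50.000 μg/mL.

50.0 μg/mL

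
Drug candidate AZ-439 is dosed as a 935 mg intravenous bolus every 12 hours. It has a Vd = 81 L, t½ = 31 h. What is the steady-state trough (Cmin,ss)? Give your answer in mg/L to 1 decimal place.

Over one 12-h interval, 12/31 ≈ 0.3871 half-lives elapse, leaving f ≈ 0.7647 of each dose.
Single-dose peak C₀ = D/Vd = 935/81 ≈ 11.543 mg/L.
Steady-state trough Cmin,ss = C₀·f/(1−f) ≈ 11.543 × 0.7647/0.2353 ≈ 37.514 mg/L.

37.5 mg/L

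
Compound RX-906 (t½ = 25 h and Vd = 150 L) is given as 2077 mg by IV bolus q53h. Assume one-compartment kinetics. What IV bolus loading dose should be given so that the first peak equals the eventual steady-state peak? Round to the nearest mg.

2698 mg

f = (1/2)^(53/25) ≈ 0.230047; accumulation ratio R = 1/(1−f) ≈ 1.29878.
Loading dose to hit Cmax,ss on first dose: D_load = D_maint·R ≈ 2077 × 1.29878 ≈ 2697.57 mg.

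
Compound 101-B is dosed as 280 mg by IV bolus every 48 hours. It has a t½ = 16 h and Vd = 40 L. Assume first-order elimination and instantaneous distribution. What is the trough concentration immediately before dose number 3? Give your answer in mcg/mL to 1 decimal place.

1.0 mcg/mL

f = (1/2)^(τ/t½) = (1/2)^(48/16) ≈ 0.1250.
C₀ = D/Vd = 280/40 ≈ 7.000 mcg/mL.
Before the 3rd dose, 2 doses have been given. Superposition: Cmin = C₀·(f + f²).
≈ 7.000 × (0.1250 + 0.0156) ≈ 7.000 × 0.1406 ≈ 0.984 mcg/mL.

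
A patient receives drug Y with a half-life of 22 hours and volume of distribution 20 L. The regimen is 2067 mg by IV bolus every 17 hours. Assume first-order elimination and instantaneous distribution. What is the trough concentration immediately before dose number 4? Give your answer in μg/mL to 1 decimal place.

116.6 μg/mL

f = (1/2)^(τ/t½) = (1/2)^(17/22) ≈ 0.5853.
C₀ = D/Vd = 2067/20 ≈ 103.350 μg/mL.
Before the 4th dose, 3 doses have been given. Superposition: Cmin = C₀·(f + f² + … + f^3).
≈ 103.350 × (0.5853 + 0.3426 + 0.2005) ≈ 103.350 × 1.1284 ≈ 116.620 μg/mL.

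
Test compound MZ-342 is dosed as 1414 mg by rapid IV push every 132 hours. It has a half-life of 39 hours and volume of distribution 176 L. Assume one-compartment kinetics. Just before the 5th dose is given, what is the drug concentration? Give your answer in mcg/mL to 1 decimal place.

0.9 mcg/mL

f = (1/2)^(τ/t½) = (1/2)^(132/39) ≈ 0.0957.
C₀ = D/Vd = 1414/176 ≈ 8.034 mcg/mL.
Before the 5th dose, 4 doses have been given. Superposition: Cmin = C₀·(f + f² + … + f^4).
≈ 8.034 × (0.0957 + 0.0092 + 0.0009 + 0.0001) ≈ 8.034 × 0.1059 ≈ 0.851 mcg/mL.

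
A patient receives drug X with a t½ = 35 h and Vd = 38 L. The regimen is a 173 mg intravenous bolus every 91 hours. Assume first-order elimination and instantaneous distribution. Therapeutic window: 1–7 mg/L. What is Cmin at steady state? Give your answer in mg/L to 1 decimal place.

Over one 91-h interval, 91/35 ≈ 2.6 half-lives elapse, leaving f ≈ 0.1649 of each dose.
Accumulation ratio R = 1/(1 − f) ≈ 1/0.8351 ≈ 1.1975.
Each bolus raises the concentration by D/Vd = 173/38 ≈ 4.553 mg/L.
Steady-state peak Cmax,ss = C₀·R ≈ 4.553 × 1.1975 ≈ 5.452 mg/L.
One interval later, Cmin,ss = Cmax,ss·e^(−kτ) ≈ 5.452 × 0.1649 ≈ 0.899 mg/L.
Trough 0.9 mg/L vs MEC 1 mg/L: subtherapeutic.

0.9 mg/L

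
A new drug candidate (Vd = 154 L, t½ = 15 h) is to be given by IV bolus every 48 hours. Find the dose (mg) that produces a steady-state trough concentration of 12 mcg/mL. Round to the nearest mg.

τ/t½ = 48/15 ≈ 3.2, so f = (1/2)^(48/15) ≈ 0.108819.
Cmin,ss = (D/Vd)·f/(1−f), so D = Cmin,ss·Vd·(1−f)/f.
D = 12 × 154 × (1−f)/f ≈ 12 × 154 × 8.18957 ≈ 15134.33 mg.

15134 mg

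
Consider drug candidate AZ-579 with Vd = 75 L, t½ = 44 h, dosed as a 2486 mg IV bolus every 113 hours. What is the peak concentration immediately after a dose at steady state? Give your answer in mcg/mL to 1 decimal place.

39.9 mcg/mL

k = ln2/t½ = ln2/44 ≈ 0.015753 h⁻¹; fraction remaining f = e^(−kτ) = e^(−0.015753×113) ≈ 0.1686.
At steady state, accumulation factor R = 1/(1 − e^(−kτ)) ≈ 1.2028.
Single-dose peak C₀ = D/Vd = 2486/75 ≈ 33.147 mcg/mL.
Cmax,ss = C₀/(1 − f) ≈ 33.147/0.8314 ≈ 39.869 mcg/mL.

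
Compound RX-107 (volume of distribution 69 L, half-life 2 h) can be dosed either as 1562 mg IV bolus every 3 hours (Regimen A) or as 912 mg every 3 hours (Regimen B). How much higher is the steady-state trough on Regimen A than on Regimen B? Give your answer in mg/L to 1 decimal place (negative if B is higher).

Regimen A: f = (1/2)^(3/2) ≈ 0.3536; Cmin,ss = (1562/69)·f/(1−f) ≈ 12.383 mg/L.
Regimen B: f = (1/2)^(3/2) ≈ 0.3536; Cmin,ss = (912/69)·f/(1−f) ≈ 7.230 mg/L.
Difference ≈ 12.383 − 7.230 ≈ 5.153 mg/L.

5.2 mg/L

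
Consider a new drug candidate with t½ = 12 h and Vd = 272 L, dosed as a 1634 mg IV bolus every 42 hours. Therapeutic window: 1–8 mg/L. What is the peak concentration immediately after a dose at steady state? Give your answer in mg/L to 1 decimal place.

τ/t½ = 42/12 ≈ 3.5, so fraction remaining f = (1/2)^(42/12) ≈ 0.0884.
At steady state, accumulation factor R = 1/(1 − e^(−kτ)) ≈ 1.0970.
Each bolus raises the concentration by D/Vd = 1634/272 ≈ 6.007 mg/L.
Steady-state peak Cmax,ss = C₀·R ≈ 6.007 × 1.0970 ≈ 6.590 mg/L.
Peak 6.6 mg/L vs MTC 8 mg/L: below toxic threshold.

6.6 mg/L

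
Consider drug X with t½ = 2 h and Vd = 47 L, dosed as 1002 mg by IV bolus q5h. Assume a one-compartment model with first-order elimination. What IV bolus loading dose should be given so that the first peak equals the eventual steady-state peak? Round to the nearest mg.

1217 mg

f = (1/2)^(5/2) ≈ 0.176777; accumulation ratio R = 1/(1−f) ≈ 1.21474.
Loading dose to hit Cmax,ss on first dose: D_load = D_maint·R ≈ 1002 × 1.21474 ≈ 1217.17 mg.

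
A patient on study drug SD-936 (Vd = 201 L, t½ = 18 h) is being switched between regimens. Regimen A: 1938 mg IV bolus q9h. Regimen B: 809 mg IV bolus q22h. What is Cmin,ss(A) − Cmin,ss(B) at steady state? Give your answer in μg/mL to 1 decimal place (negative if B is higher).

20.3 μg/mL

Regimen A: f = (1/2)^(9/18) ≈ 0.7071; Cmin,ss = (1938/201)·f/(1−f) ≈ 23.277 μg/mL.
Regimen B: f = (1/2)^(22/18) ≈ 0.4286; Cmin,ss = (809/201)·f/(1−f) ≈ 3.019 μg/mL.
Difference ≈ 23.277 − 3.019 ≈ 20.258 μg/mL.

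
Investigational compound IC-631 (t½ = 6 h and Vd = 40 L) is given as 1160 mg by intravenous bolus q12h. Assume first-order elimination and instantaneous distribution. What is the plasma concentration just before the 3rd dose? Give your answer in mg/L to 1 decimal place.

9.1 mg/L

f = (1/2)^(τ/t½) = (1/2)^(12/6) ≈ 0.2500.
C₀ = D/Vd = 1160/40 ≈ 29.000 mg/L.
Before the 3rd dose, 2 doses have been given. Superposition: Cmin = C₀·(f + f²).
≈ 29.000 × (0.2500 + 0.0625) ≈ 29.000 × 0.3125 ≈ 9.062 mg/L.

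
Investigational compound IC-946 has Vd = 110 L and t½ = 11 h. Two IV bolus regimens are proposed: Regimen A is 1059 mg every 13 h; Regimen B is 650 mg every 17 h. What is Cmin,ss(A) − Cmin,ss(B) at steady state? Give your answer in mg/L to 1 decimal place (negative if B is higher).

4.5 mg/L

Regimen A: f = (1/2)^(13/11) ≈ 0.4408; Cmin,ss = (1059/110)·f/(1−f) ≈ 7.589 mg/L.
Regimen B: f = (1/2)^(17/11) ≈ 0.3426; Cmin,ss = (650/110)·f/(1−f) ≈ 3.079 mg/L.
Difference ≈ 7.589 − 3.079 ≈ 4.510 mg/L.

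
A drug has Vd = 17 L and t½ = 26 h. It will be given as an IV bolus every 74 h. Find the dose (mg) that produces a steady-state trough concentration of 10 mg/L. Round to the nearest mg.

1052 mg

τ/t½ = 74/26 ≈ 2.8462, so f = (1/2)^(74/26) ≈ 0.139066.
Cmin,ss = (D/Vd)·f/(1−f), so D = Cmin,ss·Vd·(1−f)/f.
D = 10 × 17 × (1−f)/f ≈ 10 × 17 × 6.19083 ≈ 1052.44 mg.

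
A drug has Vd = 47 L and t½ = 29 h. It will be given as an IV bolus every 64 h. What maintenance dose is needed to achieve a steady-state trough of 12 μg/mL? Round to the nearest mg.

τ/t½ = 64/29 ≈ 2.2069, so f = (1/2)^(64/29) ≈ 0.216600.
Cmin,ss = (D/Vd)·f/(1−f), so D = Cmin,ss·Vd·(1−f)/f.
D = 12 × 47 × (1−f)/f ≈ 12 × 47 × 3.61681 ≈ 2039.88 mg.

2040 mg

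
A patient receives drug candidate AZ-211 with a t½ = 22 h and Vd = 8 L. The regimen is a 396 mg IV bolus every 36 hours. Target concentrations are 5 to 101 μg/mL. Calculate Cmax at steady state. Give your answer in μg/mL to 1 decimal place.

73.0 μg/mL

k = ln2/t½ = ln2/22 ≈ 0.031507 h⁻¹; fraction remaining f = e^(−kτ) = e^(−0.031507×36) ≈ 0.3217.
At steady state, accumulation factor R = 1/(1 − e^(−kτ)) ≈ 1.4743.
Each bolus raises the concentration by D/Vd = 396/8 ≈ 49.500 μg/mL.
Cmax,ss = C₀/(1 − f) ≈ 49.500/0.6783 ≈ 72.977 μg/mL.
Peak 73.0 μg/mL vs MTC 101 μg/mL: below toxic threshold.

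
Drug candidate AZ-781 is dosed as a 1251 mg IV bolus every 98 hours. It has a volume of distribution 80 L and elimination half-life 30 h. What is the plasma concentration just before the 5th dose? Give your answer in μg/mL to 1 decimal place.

f = (1/2)^(τ/t½) = (1/2)^(98/30) ≈ 0.1039.
C₀ = D/Vd = 1251/80 ≈ 15.637 μg/mL.
Before the 5th dose, 4 doses have been given. Superposition: Cmin = C₀·(f + f² + … + f^4).
≈ 15.637 × (0.1039 + 0.0108 + 0.0011 + 0.0001) ≈ 15.637 × 0.1159 ≈ 1.812 μg/mL.

1.8 μg/mL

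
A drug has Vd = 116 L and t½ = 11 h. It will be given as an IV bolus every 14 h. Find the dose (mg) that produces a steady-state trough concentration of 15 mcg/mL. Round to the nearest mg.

τ/t½ = 14/11 ≈ 1.2727, so f = (1/2)^(14/11) ≈ 0.413877.
Cmin,ss = (D/Vd)·f/(1−f), so D = Cmin,ss·Vd·(1−f)/f.
D = 15 × 116 × (1−f)/f ≈ 15 × 116 × 1.41618 ≈ 2464.15 mg.

2464 mg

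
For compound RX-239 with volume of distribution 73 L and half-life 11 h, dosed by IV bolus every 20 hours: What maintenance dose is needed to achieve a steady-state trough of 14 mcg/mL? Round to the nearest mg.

τ/t½ = 20/11 ≈ 1.8182, so f = (1/2)^(20/11) ≈ 0.283578.
Cmin,ss = (D/Vd)·f/(1−f), so D = Cmin,ss·Vd·(1−f)/f.
D = 14 × 73 × (1−f)/f ≈ 14 × 73 × 2.52637 ≈ 2581.95 mg.

2582 mg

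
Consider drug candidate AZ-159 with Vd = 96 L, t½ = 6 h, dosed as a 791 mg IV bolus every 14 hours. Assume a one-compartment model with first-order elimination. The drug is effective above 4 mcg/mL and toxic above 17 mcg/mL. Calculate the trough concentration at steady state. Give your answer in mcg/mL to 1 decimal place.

2.0 mcg/mL

Over one 14-h interval, 14/6 ≈ 2.3333 half-lives elapse, leaving f ≈ 0.1984 of each dose.
At steady state, accumulation factor R = 1/(1 − e^(−kτ)) ≈ 1.2475.
Each bolus raises the concentration by D/Vd = 791/96 ≈ 8.240 mcg/mL.
Steady-state peak Cmax,ss = C₀·R ≈ 8.240 × 1.2475 ≈ 10.279 mcg/mL.
Steady-state trough Cmin,ss = Cmax,ss·f ≈ 10.279 × 0.1984 ≈ 2.039 mcg/mL.
Trough 2.0 mcg/mL vs MEC 4 mcg/mL: subtherapeutic.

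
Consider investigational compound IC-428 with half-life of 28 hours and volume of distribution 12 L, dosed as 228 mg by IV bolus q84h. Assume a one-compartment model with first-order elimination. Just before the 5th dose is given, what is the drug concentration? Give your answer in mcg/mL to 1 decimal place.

2.7 mcg/mL

f = (1/2)^(τ/t½) = (1/2)^(84/28) ≈ 0.1250.
C₀ = D/Vd = 228/12 ≈ 19.000 mcg/mL.
Before the 5th dose, 4 doses have been given. Superposition: Cmin = C₀·(f + f² + … + f^4).
≈ 19.000 × (0.1250 + 0.0156 + 0.0020 + 0.0002) ≈ 19.000 × 0.1428 ≈ 2.713 mcg/mL.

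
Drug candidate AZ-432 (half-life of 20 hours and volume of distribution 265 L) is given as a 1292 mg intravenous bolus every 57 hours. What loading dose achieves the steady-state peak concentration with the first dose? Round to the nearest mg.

f = (1/2)^(57/20) ≈ 0.138696; accumulation ratio R = 1/(1−f) ≈ 1.16103.
Loading dose to hit Cmax,ss on first dose: D_load = D_maint·R ≈ 1292 × 1.16103 ≈ 1500.05 mg.

1500 mg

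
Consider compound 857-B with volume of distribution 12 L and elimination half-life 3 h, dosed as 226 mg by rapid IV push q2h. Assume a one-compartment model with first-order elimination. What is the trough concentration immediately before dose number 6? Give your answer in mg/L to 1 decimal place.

28.9 mg/L

f = (1/2)^(τ/t½) = (1/2)^(2/3) ≈ 0.6300.
C₀ = D/Vd = 226/12 ≈ 18.833 mg/L.
Before the 6th dose, 5 doses have been given. Superposition: Cmin = C₀·(f + f² + … + f^5).
≈ 18.833 × (0.6300 + 0.3969 + 0.2500 + 0.1575 + 0.0992) ≈ 18.833 × 1.5336 ≈ 28.882 mg/L.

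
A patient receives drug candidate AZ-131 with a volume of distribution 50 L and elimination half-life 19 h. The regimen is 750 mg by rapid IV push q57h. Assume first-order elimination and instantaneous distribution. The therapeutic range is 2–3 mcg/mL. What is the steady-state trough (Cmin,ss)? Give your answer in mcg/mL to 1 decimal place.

τ = 57 h = 3 half-lives, so f = (1/2)^3 = 0.125.
At steady state, R = 1/(1 − 0.125) = 8/7.
Single-dose peak C₀ = D/Vd = 750/50 = 15 mcg/mL.
Steady-state peak Cmax,ss = C₀·R = 15 × 8/7 ≈ 17.143 mcg/mL.
Steady-state trough Cmin,ss = Cmax,ss·f ≈ 17.143 × 0.125 ≈ 2.143 mcg/mL.
Trough 2.1 mcg/mL vs MEC 2 mcg/mL: adequate.

2.1 mcg/mL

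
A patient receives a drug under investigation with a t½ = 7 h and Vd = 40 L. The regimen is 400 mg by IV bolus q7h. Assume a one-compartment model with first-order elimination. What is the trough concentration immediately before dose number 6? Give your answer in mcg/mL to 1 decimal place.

9.7 mcg/mL

f = (1/2)^(τ/t½) = (1/2)^(7/7) ≈ 0.5000.
C₀ = D/Vd = 400/40 ≈ 10.000 mcg/mL.
Before the 6th dose, 5 doses have been given. Superposition: Cmin = C₀·(f + f² + … + f^5).
≈ 10.000 × (0.5000 + 0.2500 + 0.1250 + 0.0625 + 0.0313) ≈ 10.000 × 0.9688 ≈ 9.688 mcg/mL.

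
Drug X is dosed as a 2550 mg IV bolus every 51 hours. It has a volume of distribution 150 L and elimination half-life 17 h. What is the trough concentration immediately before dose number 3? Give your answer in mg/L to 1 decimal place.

2.4 mg/L

f = (1/2)^(τ/t½) = (1/2)^(51/17) ≈ 0.1250.
C₀ = D/Vd = 2550/150 ≈ 17.000 mg/L.
Before the 3rd dose, 2 doses have been given. Superposition: Cmin = C₀·(f + f²).
≈ 17.000 × (0.1250 + 0.0156) ≈ 17.000 × 0.1406 ≈ 2.390 mg/L.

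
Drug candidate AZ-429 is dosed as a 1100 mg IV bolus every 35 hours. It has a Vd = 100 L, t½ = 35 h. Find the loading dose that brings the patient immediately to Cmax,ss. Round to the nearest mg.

2200 mg

f = (1/2)^(35/35) ≈ 0.500000; accumulation ratio R = 1/(1−f) ≈ 2.00000.
Loading dose to hit Cmax,ss on first dose: D_load = D_maint·R ≈ 1100 × 2.00000 ≈ 2200.00 mg.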